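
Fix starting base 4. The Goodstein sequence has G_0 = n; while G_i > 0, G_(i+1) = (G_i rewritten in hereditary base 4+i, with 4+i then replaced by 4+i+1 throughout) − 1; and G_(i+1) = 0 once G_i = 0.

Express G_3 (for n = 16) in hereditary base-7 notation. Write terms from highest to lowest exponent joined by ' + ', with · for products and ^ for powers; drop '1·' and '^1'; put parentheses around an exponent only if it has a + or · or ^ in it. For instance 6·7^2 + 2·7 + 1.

(0) 16|_4 = 4^2 ↦ 5^2|_5 = 25 ⇒ 24
(1) 24|_5 = 4·5 + 4 ↦ 4·6 + 4|_6 = 28 ⇒ 27
(2) 27|_6 = 4·6 + 3 ↦ 4·7 + 3|_7 = 31 ⇒ 30
(3) 30|_7 = 4·7 + 2 ↦ 4·8 + 2|_8 = 34 ⇒ 33

4·7 + 2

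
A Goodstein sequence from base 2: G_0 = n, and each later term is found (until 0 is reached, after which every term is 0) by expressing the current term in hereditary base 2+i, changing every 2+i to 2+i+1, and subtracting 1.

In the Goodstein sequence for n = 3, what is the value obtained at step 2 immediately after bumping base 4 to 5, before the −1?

3

step 0: 3 = 2 + 1; sub 3 for 2: 3 + 1; = 4; G_1 = 4−1 = 3
step 1: 3 = 3; sub 4 for 3: 4; = 4; G_2 = 4−1 = 3
step 2: 3 = 3; sub 5 for 4: 3; = 3; G_3 = 3−1 = 2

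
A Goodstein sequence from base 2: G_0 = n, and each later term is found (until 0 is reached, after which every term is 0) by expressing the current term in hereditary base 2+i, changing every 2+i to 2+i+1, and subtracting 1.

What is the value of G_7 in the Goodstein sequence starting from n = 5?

step 0: 5 = 2^2 + 1; sub 3 for 2: 3^3 + 1; = 28; G_1 = 28−1 = 27
step 1: 27 = 3^3; sub 4 for 3: 4^4; = 256; G_2 = 256−1 = 255
step 2: 255 = 3·4^3 + 3·4^2 + 3·4 + 3; sub 5 for 4: 3·5^3 + 3·5^2 + 3·5 + 3; = 468; G_3 = 468−1 = 467
step 3: 467 = 3·5^3 + 3·5^2 + 3·5 + 2; sub 6 for 5: 3·6^3 + 3·6^2 + 3·6 + 2; = 776; G_4 = 776−1 = 775
step 4: 775 = 3·6^3 + 3·6^2 + 3·6 + 1; sub 7 for 6: 3·7^3 + 3·7^2 + 3·7 + 1; = 1198; G_5 = 1198−1 = 1197
step 5: 1197 = 3·7^3 + 3·7^2 + 3·7; sub 8 for 7: 3·8^3 + 3·8^2 + 3·8; = 1752; G_6 = 1752−1 = 1751
step 6: 1751 = 3·8^3 + 3·8^2 + 2·8 + 7; sub 9 for 8: 3·9^3 + 3·9^2 + 2·9 + 7; = 2455; G_7 = 2455−1 = 2454

2454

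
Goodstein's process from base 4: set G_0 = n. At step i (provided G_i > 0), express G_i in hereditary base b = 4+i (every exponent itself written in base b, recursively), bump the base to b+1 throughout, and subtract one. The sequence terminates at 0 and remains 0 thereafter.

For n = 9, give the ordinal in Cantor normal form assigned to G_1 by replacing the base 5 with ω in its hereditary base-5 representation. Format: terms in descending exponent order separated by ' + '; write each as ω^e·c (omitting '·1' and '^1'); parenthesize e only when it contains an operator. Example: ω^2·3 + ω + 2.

ω·2

[0] 9 ≡ 2·4 + 1 (base 4). Lift 5: 11. −1: 10.
[1] 10 ≡ 2·5 (base 5). Lift 6: 12. −1: 11.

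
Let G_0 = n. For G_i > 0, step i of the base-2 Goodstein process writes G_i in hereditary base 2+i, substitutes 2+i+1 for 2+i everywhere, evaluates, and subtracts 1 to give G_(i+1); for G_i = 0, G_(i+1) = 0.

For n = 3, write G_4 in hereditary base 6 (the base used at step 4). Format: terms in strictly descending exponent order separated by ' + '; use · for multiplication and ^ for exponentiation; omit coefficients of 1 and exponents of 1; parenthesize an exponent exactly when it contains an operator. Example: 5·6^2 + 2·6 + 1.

1

3 —HB2→ 2 + 1 —bump→ 3 + 1 = 4 —(−1)→ 3
3 —HB3→ 3 —bump→ 4 = 4 —(−1)→ 3
3 —HB4→ 3 —bump→ 3 = 3 —(−1)→ 2
2 —HB5→ 2 —bump→ 2 = 2 —(−1)→ 1
1 —HB6→ 1 —bump→ 1 = 1 —(−1)→ 0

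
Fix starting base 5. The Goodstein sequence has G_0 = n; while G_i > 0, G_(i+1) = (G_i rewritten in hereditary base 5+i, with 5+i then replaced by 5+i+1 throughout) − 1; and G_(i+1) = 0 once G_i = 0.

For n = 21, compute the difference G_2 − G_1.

(0) 21|_5 = 4·5 + 1 ↦ 4·6 + 1|_6 = 25 ⇒ 24
(1) 24|_6 = 4·6 ↦ 4·7|_7 = 28 ⇒ 27

3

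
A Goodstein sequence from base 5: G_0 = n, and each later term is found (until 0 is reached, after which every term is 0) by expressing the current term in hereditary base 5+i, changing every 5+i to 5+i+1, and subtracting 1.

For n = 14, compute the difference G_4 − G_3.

i=0: 14 = 2·5 + 4 (b=5); 5→6: 2·6 + 4 = 16; 16−1 = 15
i=1: 15 = 2·6 + 3 (b=6); 6→7: 2·7 + 3 = 17; 17−1 = 16
i=2: 16 = 2·7 + 2 (b=7); 7→8: 2·8 + 2 = 18; 18−1 = 17
i=3: 17 = 2·8 + 1 (b=8); 8→9: 2·9 + 1 = 19; 19−1 = 18

1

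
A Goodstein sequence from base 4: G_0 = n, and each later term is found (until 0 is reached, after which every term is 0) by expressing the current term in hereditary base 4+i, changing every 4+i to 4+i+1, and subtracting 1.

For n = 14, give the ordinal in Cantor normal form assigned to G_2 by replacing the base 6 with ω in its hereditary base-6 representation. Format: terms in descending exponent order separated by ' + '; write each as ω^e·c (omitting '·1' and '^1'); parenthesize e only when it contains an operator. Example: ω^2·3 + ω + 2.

base 4: 14 = 3·4 + 2; at 5: 3·5 + 2 = 17; next = 16
base 5: 16 = 3·5 + 1; at 6: 3·6 + 1 = 19; next = 18

ω·3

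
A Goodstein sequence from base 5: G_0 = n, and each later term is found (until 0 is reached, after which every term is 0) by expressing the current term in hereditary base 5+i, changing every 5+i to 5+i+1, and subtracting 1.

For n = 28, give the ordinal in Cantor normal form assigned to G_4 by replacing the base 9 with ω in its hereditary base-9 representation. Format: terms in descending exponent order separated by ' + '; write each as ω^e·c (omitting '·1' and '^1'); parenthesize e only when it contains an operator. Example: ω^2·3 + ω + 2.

ω·8 + 8

G_0 = 28. HB_5(28) = 5^2 + 3. Bump = 39. G_1 = 38.
G_1 = 38. HB_6(38) = 6^2 + 2. Bump = 51. G_2 = 50.
G_2 = 50. HB_7(50) = 7^2 + 1. Bump = 65. G_3 = 64.
G_3 = 64. HB_8(64) = 8^2. Bump = 81. G_4 = 80.
G_4 = 80. HB_9(80) = 8·9 + 8. Bump = 88. G_5 = 87.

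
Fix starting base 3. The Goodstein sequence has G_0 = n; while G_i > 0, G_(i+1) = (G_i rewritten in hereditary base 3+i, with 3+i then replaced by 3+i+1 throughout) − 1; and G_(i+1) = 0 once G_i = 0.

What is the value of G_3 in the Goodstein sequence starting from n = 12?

37

step 0: 12 = 3^2 + 3; sub 4 for 3: 4^2 + 4; = 20; G_1 = 20−1 = 19
step 1: 19 = 4^2 + 3; sub 5 for 4: 5^2 + 3; = 28; G_2 = 28−1 = 27
step 2: 27 = 5^2 + 2; sub 6 for 5: 6^2 + 2; = 38; G_3 = 38−1 = 37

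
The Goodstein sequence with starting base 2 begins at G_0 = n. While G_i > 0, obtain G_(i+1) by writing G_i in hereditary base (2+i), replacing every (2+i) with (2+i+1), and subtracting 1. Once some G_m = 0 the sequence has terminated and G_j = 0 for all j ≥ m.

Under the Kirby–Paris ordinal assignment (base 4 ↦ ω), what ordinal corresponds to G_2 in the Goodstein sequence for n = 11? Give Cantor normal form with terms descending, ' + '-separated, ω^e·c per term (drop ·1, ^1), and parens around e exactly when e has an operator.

ω^(ω + 1) + 3

i=0: 11 = 2^(2 + 1) + 2 + 1 (b=2); 2→3: 3^(3 + 1) + 3 + 1 = 85; 85−1 = 84
i=1: 84 = 3^(3 + 1) + 3 (b=3); 3→4: 4^(4 + 1) + 4 = 1028; 1028−1 = 1027
i=2: 1027 = 4^(4 + 1) + 3 (b=4); 4→5: 5^(5 + 1) + 3 = 15628; 15628−1 = 15627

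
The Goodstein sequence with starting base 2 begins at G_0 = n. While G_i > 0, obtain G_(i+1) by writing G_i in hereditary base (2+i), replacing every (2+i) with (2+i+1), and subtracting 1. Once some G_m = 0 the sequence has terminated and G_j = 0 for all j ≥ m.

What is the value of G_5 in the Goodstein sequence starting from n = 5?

1197

base 2: 5 = 2^2 + 1; at 3: 3^3 + 1 = 28; next = 27
base 3: 27 = 3^3; at 4: 4^4 = 256; next = 255
base 4: 255 = 3·4^3 + 3·4^2 + 3·4 + 3; at 5: 3·5^3 + 3·5^2 + 3·5 + 3 = 468; next = 467
base 5: 467 = 3·5^3 + 3·5^2 + 3·5 + 2; at 6: 3·6^3 + 3·6^2 + 3·6 + 2 = 776; next = 775
base 6: 775 = 3·6^3 + 3·6^2 + 3·6 + 1; at 7: 3·7^3 + 3·7^2 + 3·7 + 1 = 1198; next = 1197
base 7: 1197 = 3·7^3 + 3·7^2 + 3·7; at 8: 3·8^3 + 3·8^2 + 3·8 = 1752; next = 1751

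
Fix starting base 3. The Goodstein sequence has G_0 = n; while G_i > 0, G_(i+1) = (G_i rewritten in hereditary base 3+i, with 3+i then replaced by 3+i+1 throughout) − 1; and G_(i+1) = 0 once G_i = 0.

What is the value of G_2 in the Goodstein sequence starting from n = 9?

17

base 3: 9 = 3^2; at 4: 4^2 = 16; next = 15
base 4: 15 = 3·4 + 3; at 5: 3·5 + 3 = 18; next = 17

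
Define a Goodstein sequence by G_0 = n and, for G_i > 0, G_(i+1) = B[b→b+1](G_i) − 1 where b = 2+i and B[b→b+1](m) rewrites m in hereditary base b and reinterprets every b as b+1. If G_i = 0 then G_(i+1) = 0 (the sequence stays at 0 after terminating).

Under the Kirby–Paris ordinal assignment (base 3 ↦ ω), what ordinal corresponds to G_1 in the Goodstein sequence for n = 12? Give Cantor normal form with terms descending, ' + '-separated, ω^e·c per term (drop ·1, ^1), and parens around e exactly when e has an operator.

[0] 12 ≡ 2^(2 + 1) + 2^2 (base 2). Lift 3: 108. −1: 107.
[1] 107 ≡ 3^(3 + 1) + 2·3^2 + 2·3 + 2 (base 3). Lift 4: 1066. −1: 1065.

ω^(ω + 1) + ω^2·2 + ω·2 + 2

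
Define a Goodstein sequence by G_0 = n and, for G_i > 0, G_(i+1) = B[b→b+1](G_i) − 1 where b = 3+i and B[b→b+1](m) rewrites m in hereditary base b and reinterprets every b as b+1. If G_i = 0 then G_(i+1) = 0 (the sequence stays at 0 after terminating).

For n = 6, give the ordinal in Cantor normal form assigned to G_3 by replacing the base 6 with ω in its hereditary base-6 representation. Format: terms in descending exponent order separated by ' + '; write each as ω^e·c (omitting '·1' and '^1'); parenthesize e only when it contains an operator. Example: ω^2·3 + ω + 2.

(0) 6|_3 = 2·3 ↦ 2·4|_4 = 8 ⇒ 7
(1) 7|_4 = 4 + 3 ↦ 5 + 3|_5 = 8 ⇒ 7
(2) 7|_5 = 5 + 2 ↦ 6 + 2|_6 = 8 ⇒ 7
(3) 7|_6 = 6 + 1 ↦ 7 + 1|_7 = 8 ⇒ 7

ω + 1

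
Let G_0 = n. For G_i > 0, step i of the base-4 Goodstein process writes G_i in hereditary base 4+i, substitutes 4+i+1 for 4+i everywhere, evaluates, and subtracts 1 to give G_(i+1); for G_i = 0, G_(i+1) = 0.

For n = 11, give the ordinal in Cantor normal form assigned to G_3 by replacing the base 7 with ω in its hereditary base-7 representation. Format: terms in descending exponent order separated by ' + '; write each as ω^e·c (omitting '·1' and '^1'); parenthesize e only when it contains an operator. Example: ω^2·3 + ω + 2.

base 4: 11 = 2·4 + 3; at 5: 2·5 + 3 = 13; next = 12
base 5: 12 = 2·5 + 2; at 6: 2·6 + 2 = 14; next = 13
base 6: 13 = 2·6 + 1; at 7: 2·7 + 1 = 15; next = 14
base 7: 14 = 2·7; at 8: 2·8 = 16; next = 15

ω·2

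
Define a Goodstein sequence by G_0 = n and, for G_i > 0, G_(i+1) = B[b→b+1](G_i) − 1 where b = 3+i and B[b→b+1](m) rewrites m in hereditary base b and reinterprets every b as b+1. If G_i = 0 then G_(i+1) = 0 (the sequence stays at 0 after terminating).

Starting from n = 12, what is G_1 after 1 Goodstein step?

19

G_0 = 12. HB_3(12) = 3^2 + 3. Bump = 20. G_1 = 19.
G_1 = 19. HB_4(19) = 4^2 + 3. Bump = 28. G_2 = 27.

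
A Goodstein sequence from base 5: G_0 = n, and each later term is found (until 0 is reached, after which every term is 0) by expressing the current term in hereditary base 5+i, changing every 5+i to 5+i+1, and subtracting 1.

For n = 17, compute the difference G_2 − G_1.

G_0 = 17. HB_5(17) = 3·5 + 2. Bump = 20. G_1 = 19.
G_1 = 19. HB_6(19) = 3·6 + 1. Bump = 22. G_2 = 21.

2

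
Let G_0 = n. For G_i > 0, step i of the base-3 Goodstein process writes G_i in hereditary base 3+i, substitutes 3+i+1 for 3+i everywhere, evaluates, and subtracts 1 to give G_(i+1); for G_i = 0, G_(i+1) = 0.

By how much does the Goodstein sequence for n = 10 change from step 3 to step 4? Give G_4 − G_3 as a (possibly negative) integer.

step 0: 10 = 3^2 + 1; sub 4 for 3: 4^2 + 1; = 17; G_1 = 17−1 = 16
step 1: 16 = 4^2; sub 5 for 4: 5^2; = 25; G_2 = 25−1 = 24
step 2: 24 = 4·5 + 4; sub 6 for 5: 4·6 + 4; = 28; G_3 = 28−1 = 27
step 3: 27 = 4·6 + 3; sub 7 for 6: 4·7 + 3; = 31; G_4 = 31−1 = 30

3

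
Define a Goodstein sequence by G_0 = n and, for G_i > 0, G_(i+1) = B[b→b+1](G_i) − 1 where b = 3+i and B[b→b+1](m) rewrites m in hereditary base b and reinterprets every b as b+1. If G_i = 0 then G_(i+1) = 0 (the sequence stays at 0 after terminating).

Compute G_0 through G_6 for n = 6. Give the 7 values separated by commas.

i=0: 6 = 2·3 (b=3); 3→4: 2·4 = 8; 8−1 = 7
i=1: 7 = 4 + 3 (b=4); 4→5: 5 + 3 = 8; 8−1 = 7
i=2: 7 = 5 + 2 (b=5); 5→6: 6 + 2 = 8; 8−1 = 7
i=3: 7 = 6 + 1 (b=6); 6→7: 7 + 1 = 8; 8−1 = 7
i=4: 7 = 7 (b=7); 7→8: 8 = 8; 8−1 = 7
i=5: 7 = 7 (b=8); 8→9: 7 = 7; 7−1 = 6

6, 7, 7, 7, 7, 7, 6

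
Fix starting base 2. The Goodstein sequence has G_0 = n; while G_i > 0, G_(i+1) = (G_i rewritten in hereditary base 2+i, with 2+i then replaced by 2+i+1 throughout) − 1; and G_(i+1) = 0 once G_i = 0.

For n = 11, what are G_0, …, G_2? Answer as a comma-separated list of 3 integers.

11, 84, 1027

i=0: 11 = 2^(2 + 1) + 2 + 1 (b=2); 2→3: 3^(3 + 1) + 3 + 1 = 85; 85−1 = 84
i=1: 84 = 3^(3 + 1) + 3 (b=3); 3→4: 4^(4 + 1) + 4 = 1028; 1028−1 = 1027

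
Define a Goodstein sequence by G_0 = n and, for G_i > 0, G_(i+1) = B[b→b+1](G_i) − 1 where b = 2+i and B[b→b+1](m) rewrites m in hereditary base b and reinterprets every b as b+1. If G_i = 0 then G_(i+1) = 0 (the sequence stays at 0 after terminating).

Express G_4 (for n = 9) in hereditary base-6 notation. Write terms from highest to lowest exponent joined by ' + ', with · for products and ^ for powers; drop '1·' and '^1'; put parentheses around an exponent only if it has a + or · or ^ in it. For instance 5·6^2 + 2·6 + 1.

3·6^6 + 3·6^3 + 3·6^2 + 3·6 + 1

(0) 9|_2 = 2^(2 + 1) + 1 ↦ 3^(3 + 1) + 1|_3 = 82 ⇒ 81
(1) 81|_3 = 3^(3 + 1) ↦ 4^(4 + 1)|_4 = 1024 ⇒ 1023
(2) 1023|_4 = 3·4^4 + 3·4^3 + 3·4^2 + 3·4 + 3 ↦ 3·5^5 + 3·5^3 + 3·5^2 + 3·5 + 3|_5 = 9843 ⇒ 9842
(3) 9842|_5 = 3·5^5 + 3·5^3 + 3·5^2 + 3·5 + 2 ↦ 3·6^6 + 3·6^3 + 3·6^2 + 3·6 + 2|_6 = 140744 ⇒ 140743
(4) 140743|_6 = 3·6^6 + 3·6^3 + 3·6^2 + 3·6 + 1 ↦ 3·7^7 + 3·7^3 + 3·7^2 + 3·7 + 1|_7 = 2471827 ⇒ 2471826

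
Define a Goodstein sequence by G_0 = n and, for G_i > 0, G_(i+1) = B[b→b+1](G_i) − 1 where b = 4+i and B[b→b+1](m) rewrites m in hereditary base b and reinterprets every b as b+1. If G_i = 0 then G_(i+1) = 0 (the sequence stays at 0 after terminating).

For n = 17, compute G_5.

47

G_0 = 17. HB_4(17) = 4^2 + 1. Bump = 26. G_1 = 25.
G_1 = 25. HB_5(25) = 5^2. Bump = 36. G_2 = 35.
G_2 = 35. HB_6(35) = 5·6 + 5. Bump = 40. G_3 = 39.
G_3 = 39. HB_7(39) = 5·7 + 4. Bump = 44. G_4 = 43.
G_4 = 43. HB_8(43) = 5·8 + 3. Bump = 48. G_5 = 47.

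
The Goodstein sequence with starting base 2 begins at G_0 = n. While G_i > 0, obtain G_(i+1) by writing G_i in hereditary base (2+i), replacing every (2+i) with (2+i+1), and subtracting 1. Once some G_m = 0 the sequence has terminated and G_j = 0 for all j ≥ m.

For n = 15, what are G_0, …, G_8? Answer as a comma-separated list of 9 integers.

(0) 15|_2 = 2^(2 + 1) + 2^2 + 2 + 1 ↦ 3^(3 + 1) + 3^3 + 3 + 1|_3 = 112 ⇒ 111
(1) 111|_3 = 3^(3 + 1) + 3^3 + 3 ↦ 4^(4 + 1) + 4^4 + 4|_4 = 1284 ⇒ 1283
(2) 1283|_4 = 4^(4 + 1) + 4^4 + 3 ↦ 5^(5 + 1) + 5^5 + 3|_5 = 18753 ⇒ 18752
(3) 18752|_5 = 5^(5 + 1) + 5^5 + 2 ↦ 6^(6 + 1) + 6^6 + 2|_6 = 326594 ⇒ 326593
(4) 326593|_6 = 6^(6 + 1) + 6^6 + 1 ↦ 7^(7 + 1) + 7^7 + 1|_7 = 6588345 ⇒ 6588344
(5) 6588344|_7 = 7^(7 + 1) + 7^7 ↦ 8^(8 + 1) + 8^8|_8 = 150994944 ⇒ 150994943
(6) 150994943|_8 = 8^(8 + 1) + 7·8^7 + 7·8^6 + 7·8^5 + 7·8^4 + 7·8^3 + 7·8^2 + 7·8 + 7 ↦ 9^(9 + 1) + 7·9^7 + 7·9^6 + 7·9^5 + 7·9^4 + 7·9^3 + 7·9^2 + 7·9 + 7|_9 = 3524450281 ⇒ 3524450280
(7) 3524450280|_9 = 9^(9 + 1) + 7·9^7 + 7·9^6 + 7·9^5 + 7·9^4 + 7·9^3 + 7·9^2 + 7·9 + 6 ↦ 10^(10 + 1) + 7·10^7 + 7·10^6 + 7·10^5 + 7·10^4 + 7·10^3 + 7·10^2 + 7·10 + 6|_10 = 100077777776 ⇒ 100077777775

15, 111, 1283, 18752, 326593, 6588344, 150994943, 3524450280, 100077777775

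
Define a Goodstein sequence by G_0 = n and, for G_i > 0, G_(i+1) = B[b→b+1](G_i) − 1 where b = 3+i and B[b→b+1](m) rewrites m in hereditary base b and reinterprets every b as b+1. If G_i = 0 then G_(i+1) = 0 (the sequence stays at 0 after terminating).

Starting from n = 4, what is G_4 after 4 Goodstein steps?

2

[0] 4 ≡ 3 + 1 (base 3). Lift 4: 5. −1: 4.
[1] 4 ≡ 4 (base 4). Lift 5: 5. −1: 4.
[2] 4 ≡ 4 (base 5). Lift 6: 4. −1: 3.
[3] 3 ≡ 3 (base 6). Lift 7: 3. −1: 2.
[4] 2 ≡ 2 (base 7). Lift 8: 2. −1: 1.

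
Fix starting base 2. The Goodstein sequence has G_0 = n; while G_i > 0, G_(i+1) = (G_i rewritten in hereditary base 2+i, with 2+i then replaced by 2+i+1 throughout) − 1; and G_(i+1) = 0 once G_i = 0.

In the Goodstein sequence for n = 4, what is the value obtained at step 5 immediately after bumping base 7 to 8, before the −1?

140

i=0: 4 = 2^2 (b=2); 2→3: 3^3 = 27; 27−1 = 26
i=1: 26 = 2·3^2 + 2·3 + 2 (b=3); 3→4: 2·4^2 + 2·4 + 2 = 42; 42−1 = 41
i=2: 41 = 2·4^2 + 2·4 + 1 (b=4); 4→5: 2·5^2 + 2·5 + 1 = 61; 61−1 = 60
i=3: 60 = 2·5^2 + 2·5 (b=5); 5→6: 2·6^2 + 2·6 = 84; 84−1 = 83
i=4: 83 = 2·6^2 + 6 + 5 (b=6); 6→7: 2·7^2 + 7 + 5 = 110; 110−1 = 109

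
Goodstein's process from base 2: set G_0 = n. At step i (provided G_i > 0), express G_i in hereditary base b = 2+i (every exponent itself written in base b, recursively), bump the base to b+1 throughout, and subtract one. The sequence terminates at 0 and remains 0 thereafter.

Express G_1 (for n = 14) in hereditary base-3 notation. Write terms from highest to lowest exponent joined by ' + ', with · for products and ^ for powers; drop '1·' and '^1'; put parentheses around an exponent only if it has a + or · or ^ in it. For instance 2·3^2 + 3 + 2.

3^(3 + 1) + 3^3 + 2

(0) 14|_2 = 2^(2 + 1) + 2^2 + 2 ↦ 3^(3 + 1) + 3^3 + 3|_3 = 111 ⇒ 110
(1) 110|_3 = 3^(3 + 1) + 3^3 + 2 ↦ 4^(4 + 1) + 4^4 + 2|_4 = 1282 ⇒ 1281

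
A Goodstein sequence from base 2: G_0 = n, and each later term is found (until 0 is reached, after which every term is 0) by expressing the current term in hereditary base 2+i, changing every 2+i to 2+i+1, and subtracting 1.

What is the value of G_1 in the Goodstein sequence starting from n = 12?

107

(0) 12|_2 = 2^(2 + 1) + 2^2 ↦ 3^(3 + 1) + 3^3|_3 = 108 ⇒ 107
(1) 107|_3 = 3^(3 + 1) + 2·3^2 + 2·3 + 2 ↦ 4^(4 + 1) + 2·4^2 + 2·4 + 2|_4 = 1066 ⇒ 1065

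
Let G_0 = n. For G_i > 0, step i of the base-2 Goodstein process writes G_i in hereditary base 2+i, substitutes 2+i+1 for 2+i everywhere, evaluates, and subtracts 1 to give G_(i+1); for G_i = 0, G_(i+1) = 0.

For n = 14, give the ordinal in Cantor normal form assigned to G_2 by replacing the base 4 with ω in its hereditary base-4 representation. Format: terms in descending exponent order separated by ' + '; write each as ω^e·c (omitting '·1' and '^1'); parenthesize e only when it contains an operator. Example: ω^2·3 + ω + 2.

G_0 = 14. HB_2(14) = 2^(2 + 1) + 2^2 + 2. Bump = 111. G_1 = 110.
G_1 = 110. HB_3(110) = 3^(3 + 1) + 3^3 + 2. Bump = 1282. G_2 = 1281.
G_2 = 1281. HB_4(1281) = 4^(4 + 1) + 4^4 + 1. Bump = 18751. G_3 = 18750.

ω^(ω + 1) + ω^ω + 1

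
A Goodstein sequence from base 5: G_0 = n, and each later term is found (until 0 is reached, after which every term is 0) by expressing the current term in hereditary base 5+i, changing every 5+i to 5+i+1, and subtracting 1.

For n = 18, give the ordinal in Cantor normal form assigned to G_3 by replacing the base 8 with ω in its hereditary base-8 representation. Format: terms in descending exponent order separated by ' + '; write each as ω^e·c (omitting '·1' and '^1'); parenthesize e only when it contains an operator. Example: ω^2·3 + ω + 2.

i=0: 18 = 3·5 + 3 (b=5); 5→6: 3·6 + 3 = 21; 21−1 = 20
i=1: 20 = 3·6 + 2 (b=6); 6→7: 3·7 + 2 = 23; 23−1 = 22
i=2: 22 = 3·7 + 1 (b=7); 7→8: 3·8 + 1 = 25; 25−1 = 24
i=3: 24 = 3·8 (b=8); 8→9: 3·9 = 27; 27−1 = 26

ω·3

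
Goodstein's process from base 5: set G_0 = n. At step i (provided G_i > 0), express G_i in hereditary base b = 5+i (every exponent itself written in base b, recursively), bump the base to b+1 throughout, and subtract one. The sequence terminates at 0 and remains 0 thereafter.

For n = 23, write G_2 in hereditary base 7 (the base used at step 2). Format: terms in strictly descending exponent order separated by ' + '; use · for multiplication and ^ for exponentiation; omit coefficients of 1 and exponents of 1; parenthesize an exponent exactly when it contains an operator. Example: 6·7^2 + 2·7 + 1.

(0) 23|_5 = 4·5 + 3 ↦ 4·6 + 3|_6 = 27 ⇒ 26
(1) 26|_6 = 4·6 + 2 ↦ 4·7 + 2|_7 = 30 ⇒ 29
(2) 29|_7 = 4·7 + 1 ↦ 4·8 + 1|_8 = 33 ⇒ 32

4·7 + 1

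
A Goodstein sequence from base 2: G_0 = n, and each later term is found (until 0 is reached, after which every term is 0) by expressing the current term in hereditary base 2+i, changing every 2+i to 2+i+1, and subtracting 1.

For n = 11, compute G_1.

84

base 2: 11 = 2^(2 + 1) + 2 + 1; at 3: 3^(3 + 1) + 3 + 1 = 85; next = 84
base 3: 84 = 3^(3 + 1) + 3; at 4: 4^(4 + 1) + 4 = 1028; next = 1027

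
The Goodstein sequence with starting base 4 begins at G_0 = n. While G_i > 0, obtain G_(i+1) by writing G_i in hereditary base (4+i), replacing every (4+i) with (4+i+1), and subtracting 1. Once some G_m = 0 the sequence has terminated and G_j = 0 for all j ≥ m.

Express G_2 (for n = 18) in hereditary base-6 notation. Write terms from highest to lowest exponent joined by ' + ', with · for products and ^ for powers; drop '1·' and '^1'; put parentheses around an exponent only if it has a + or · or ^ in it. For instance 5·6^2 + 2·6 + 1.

[0] 18 ≡ 4^2 + 2 (base 4). Lift 5: 27. −1: 26.
[1] 26 ≡ 5^2 + 1 (base 5). Lift 6: 37. −1: 36.
[2] 36 ≡ 6^2 (base 6). Lift 7: 49. −1: 48.

6^2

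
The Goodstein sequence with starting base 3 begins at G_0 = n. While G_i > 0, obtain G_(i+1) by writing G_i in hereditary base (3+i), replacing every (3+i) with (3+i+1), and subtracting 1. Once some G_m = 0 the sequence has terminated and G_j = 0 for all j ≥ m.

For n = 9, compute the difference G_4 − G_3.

2

9 —HB3→ 3^2 —bump→ 4^2 = 16 —(−1)→ 15
15 —HB4→ 3·4 + 3 —bump→ 3·5 + 3 = 18 —(−1)→ 17
17 —HB5→ 3·5 + 2 —bump→ 3·6 + 2 = 20 —(−1)→ 19
19 —HB6→ 3·6 + 1 —bump→ 3·7 + 1 = 22 —(−1)→ 21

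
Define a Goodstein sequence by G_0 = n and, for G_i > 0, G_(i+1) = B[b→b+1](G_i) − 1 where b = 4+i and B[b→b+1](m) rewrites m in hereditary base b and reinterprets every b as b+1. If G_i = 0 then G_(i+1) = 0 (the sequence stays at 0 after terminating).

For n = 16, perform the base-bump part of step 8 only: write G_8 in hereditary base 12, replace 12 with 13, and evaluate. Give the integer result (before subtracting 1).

46

G_0 = 16. HB_4(16) = 4^2. Bump = 25. G_1 = 24.
G_1 = 24. HB_5(24) = 4·5 + 4. Bump = 28. G_2 = 27.
G_2 = 27. HB_6(27) = 4·6 + 3. Bump = 31. G_3 = 30.
G_3 = 30. HB_7(30) = 4·7 + 2. Bump = 34. G_4 = 33.
G_4 = 33. HB_8(33) = 4·8 + 1. Bump = 37. G_5 = 36.
G_5 = 36. HB_9(36) = 4·9. Bump = 40. G_6 = 39.
G_6 = 39. HB_10(39) = 3·10 + 9. Bump = 42. G_7 = 41.
G_7 = 41. HB_11(41) = 3·11 + 8. Bump = 44. G_8 = 43.
G_8 = 43. HB_12(43) = 3·12 + 7. Bump = 46. G_9 = 45.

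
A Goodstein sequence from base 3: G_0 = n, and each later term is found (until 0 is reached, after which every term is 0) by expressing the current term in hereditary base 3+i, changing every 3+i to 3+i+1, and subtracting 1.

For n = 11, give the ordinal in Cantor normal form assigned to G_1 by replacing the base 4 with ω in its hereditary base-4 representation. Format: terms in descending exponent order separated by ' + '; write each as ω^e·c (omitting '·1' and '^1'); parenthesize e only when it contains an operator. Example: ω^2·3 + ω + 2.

11 —HB3→ 3^2 + 2 —bump→ 4^2 + 2 = 18 —(−1)→ 17
17 —HB4→ 4^2 + 1 —bump→ 5^2 + 1 = 26 —(−1)→ 25

ω^2 + 1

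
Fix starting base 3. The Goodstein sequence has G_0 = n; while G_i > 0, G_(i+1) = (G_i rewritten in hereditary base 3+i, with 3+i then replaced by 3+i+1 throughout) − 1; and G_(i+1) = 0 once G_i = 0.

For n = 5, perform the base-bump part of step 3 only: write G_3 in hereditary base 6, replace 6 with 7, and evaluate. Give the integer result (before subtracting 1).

base 3: 5 = 3 + 2; at 4: 4 + 2 = 6; next = 5
base 4: 5 = 4 + 1; at 5: 5 + 1 = 6; next = 5
base 5: 5 = 5; at 6: 6 = 6; next = 5
base 6: 5 = 5; at 7: 5 = 5; next = 4

5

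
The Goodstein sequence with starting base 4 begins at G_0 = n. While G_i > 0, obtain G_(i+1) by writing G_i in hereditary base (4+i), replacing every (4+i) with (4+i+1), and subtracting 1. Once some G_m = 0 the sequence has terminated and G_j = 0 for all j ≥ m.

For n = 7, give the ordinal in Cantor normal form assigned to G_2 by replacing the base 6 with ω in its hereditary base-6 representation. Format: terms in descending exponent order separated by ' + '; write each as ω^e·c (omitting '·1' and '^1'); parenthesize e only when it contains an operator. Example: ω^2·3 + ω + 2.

ω + 1

G_0=7  [base 4] 4 + 3  →[4↦5]→  5 + 3 = 8  −1 ⇒ G_1=7
G_1=7  [base 5] 5 + 2  →[5↦6]→  6 + 2 = 8  −1 ⇒ G_2=7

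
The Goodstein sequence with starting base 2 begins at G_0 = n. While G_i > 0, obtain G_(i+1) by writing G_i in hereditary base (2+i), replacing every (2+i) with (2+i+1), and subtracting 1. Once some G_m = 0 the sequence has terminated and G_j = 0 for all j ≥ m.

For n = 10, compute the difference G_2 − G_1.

i=0: 10 = 2^(2 + 1) + 2 (b=2); 2→3: 3^(3 + 1) + 3 = 84; 84−1 = 83
i=1: 83 = 3^(3 + 1) + 2 (b=3); 3→4: 4^(4 + 1) + 2 = 1026; 1026−1 = 1025

942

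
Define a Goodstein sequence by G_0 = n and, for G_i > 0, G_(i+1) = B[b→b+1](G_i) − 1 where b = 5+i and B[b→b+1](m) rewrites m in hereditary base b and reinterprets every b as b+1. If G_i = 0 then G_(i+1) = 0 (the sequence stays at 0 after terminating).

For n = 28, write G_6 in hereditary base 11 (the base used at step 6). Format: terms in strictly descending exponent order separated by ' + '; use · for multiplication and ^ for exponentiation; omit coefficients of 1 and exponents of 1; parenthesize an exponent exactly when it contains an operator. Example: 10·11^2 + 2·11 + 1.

8·11 + 6

G_0 = 28. HB_5(28) = 5^2 + 3. Bump = 39. G_1 = 38.
G_1 = 38. HB_6(38) = 6^2 + 2. Bump = 51. G_2 = 50.
G_2 = 50. HB_7(50) = 7^2 + 1. Bump = 65. G_3 = 64.
G_3 = 64. HB_8(64) = 8^2. Bump = 81. G_4 = 80.
G_4 = 80. HB_9(80) = 8·9 + 8. Bump = 88. G_5 = 87.
G_5 = 87. HB_10(87) = 8·10 + 7. Bump = 95. G_6 = 94.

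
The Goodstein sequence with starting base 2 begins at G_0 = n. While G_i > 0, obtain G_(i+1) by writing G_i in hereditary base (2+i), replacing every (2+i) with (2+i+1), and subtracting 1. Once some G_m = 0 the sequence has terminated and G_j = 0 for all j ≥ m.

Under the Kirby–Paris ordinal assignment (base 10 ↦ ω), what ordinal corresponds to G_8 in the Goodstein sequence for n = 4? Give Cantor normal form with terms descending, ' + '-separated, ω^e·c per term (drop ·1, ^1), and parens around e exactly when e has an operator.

4 —HB2→ 2^2 —bump→ 3^3 = 27 —(−1)→ 26
26 —HB3→ 2·3^2 + 2·3 + 2 —bump→ 2·4^2 + 2·4 + 2 = 42 —(−1)→ 41
41 —HB4→ 2·4^2 + 2·4 + 1 —bump→ 2·5^2 + 2·5 + 1 = 61 —(−1)→ 60
60 —HB5→ 2·5^2 + 2·5 —bump→ 2·6^2 + 2·6 = 84 —(−1)→ 83
83 —HB6→ 2·6^2 + 6 + 5 —bump→ 2·7^2 + 7 + 5 = 110 —(−1)→ 109
109 —HB7→ 2·7^2 + 7 + 4 —bump→ 2·8^2 + 8 + 4 = 140 —(−1)→ 139
139 —HB8→ 2·8^2 + 8 + 3 —bump→ 2·9^2 + 9 + 3 = 174 —(−1)→ 173
173 —HB9→ 2·9^2 + 9 + 2 —bump→ 2·10^2 + 10 + 2 = 212 —(−1)→ 211
211 —HB10→ 2·10^2 + 10 + 1 —bump→ 2·11^2 + 11 + 1 = 254 —(−1)→ 253

ω^2·2 + ω + 1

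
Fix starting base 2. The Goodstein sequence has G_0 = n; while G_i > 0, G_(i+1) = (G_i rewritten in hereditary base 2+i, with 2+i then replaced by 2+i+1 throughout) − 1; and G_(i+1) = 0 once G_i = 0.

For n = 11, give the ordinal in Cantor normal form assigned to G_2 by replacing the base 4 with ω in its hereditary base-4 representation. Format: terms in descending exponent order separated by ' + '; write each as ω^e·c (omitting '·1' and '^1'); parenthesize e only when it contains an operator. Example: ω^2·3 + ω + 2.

ω^(ω + 1) + 3

i=0: 11 = 2^(2 + 1) + 2 + 1 (b=2); 2→3: 3^(3 + 1) + 3 + 1 = 85; 85−1 = 84
i=1: 84 = 3^(3 + 1) + 3 (b=3); 3→4: 4^(4 + 1) + 4 = 1028; 1028−1 = 1027
i=2: 1027 = 4^(4 + 1) + 3 (b=4); 4→5: 5^(5 + 1) + 3 = 15628; 15628−1 = 15627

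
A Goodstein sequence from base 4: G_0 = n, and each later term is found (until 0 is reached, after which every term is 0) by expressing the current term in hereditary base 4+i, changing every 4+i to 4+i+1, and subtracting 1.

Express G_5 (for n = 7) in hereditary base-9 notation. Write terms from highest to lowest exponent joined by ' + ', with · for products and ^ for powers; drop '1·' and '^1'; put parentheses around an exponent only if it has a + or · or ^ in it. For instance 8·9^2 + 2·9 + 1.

(0) 7|_4 = 4 + 3 ↦ 5 + 3|_5 = 8 ⇒ 7
(1) 7|_5 = 5 + 2 ↦ 6 + 2|_6 = 8 ⇒ 7
(2) 7|_6 = 6 + 1 ↦ 7 + 1|_7 = 8 ⇒ 7
(3) 7|_7 = 7 ↦ 8|_8 = 8 ⇒ 7
(4) 7|_8 = 7 ↦ 7|_9 = 7 ⇒ 6

6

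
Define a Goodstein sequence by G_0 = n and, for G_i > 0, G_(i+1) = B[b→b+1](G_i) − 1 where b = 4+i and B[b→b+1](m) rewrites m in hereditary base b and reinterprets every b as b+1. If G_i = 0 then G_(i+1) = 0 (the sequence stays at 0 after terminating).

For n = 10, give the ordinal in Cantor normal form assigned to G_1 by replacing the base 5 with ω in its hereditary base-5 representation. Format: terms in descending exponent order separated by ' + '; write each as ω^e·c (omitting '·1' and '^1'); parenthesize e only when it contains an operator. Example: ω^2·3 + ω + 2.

step 0: 10 = 2·4 + 2; sub 5 for 4: 2·5 + 2; = 12; G_1 = 12−1 = 11
step 1: 11 = 2·5 + 1; sub 6 for 5: 2·6 + 1; = 13; G_2 = 13−1 = 12

ω·2 + 1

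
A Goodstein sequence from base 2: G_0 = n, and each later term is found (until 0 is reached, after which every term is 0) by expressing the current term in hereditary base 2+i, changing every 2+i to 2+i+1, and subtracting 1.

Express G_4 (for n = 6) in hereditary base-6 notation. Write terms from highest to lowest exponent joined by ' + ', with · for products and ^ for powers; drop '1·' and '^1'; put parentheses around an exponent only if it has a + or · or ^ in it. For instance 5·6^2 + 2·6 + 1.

step 0: 6 = 2^2 + 2; sub 3 for 2: 3^3 + 3; = 30; G_1 = 30−1 = 29
step 1: 29 = 3^3 + 2; sub 4 for 3: 4^4 + 2; = 258; G_2 = 258−1 = 257
step 2: 257 = 4^4 + 1; sub 5 for 4: 5^5 + 1; = 3126; G_3 = 3126−1 = 3125
step 3: 3125 = 5^5; sub 6 for 5: 6^6; = 46656; G_4 = 46656−1 = 46655
step 4: 46655 = 5·6^5 + 5·6^4 + 5·6^3 + 5·6^2 + 5·6 + 5; sub 7 for 6: 5·7^5 + 5·7^4 + 5·7^3 + 5·7^2 + 5·7 + 5; = 98040; G_5 = 98040−1 = 98039

5·6^5 + 5·6^4 + 5·6^3 + 5·6^2 + 5·6 + 5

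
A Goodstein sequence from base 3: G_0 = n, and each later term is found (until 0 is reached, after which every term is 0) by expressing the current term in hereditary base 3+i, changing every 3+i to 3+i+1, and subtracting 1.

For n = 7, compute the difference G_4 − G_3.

0

7 —HB3→ 2·3 + 1 —bump→ 2·4 + 1 = 9 —(−1)→ 8
8 —HB4→ 2·4 —bump→ 2·5 = 10 —(−1)→ 9
9 —HB5→ 5 + 4 —bump→ 6 + 4 = 10 —(−1)→ 9
9 —HB6→ 6 + 3 —bump→ 7 + 3 = 10 —(−1)→ 9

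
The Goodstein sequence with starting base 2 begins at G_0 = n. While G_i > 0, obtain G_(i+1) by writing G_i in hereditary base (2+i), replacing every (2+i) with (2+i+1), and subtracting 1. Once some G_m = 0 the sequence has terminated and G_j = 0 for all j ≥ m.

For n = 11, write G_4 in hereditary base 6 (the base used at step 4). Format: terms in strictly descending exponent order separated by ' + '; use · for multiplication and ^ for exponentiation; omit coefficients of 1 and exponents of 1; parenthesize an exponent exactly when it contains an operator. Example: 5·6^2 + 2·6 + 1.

6^(6 + 1) + 1

i=0: 11 = 2^(2 + 1) + 2 + 1 (b=2); 2→3: 3^(3 + 1) + 3 + 1 = 85; 85−1 = 84
i=1: 84 = 3^(3 + 1) + 3 (b=3); 3→4: 4^(4 + 1) + 4 = 1028; 1028−1 = 1027
i=2: 1027 = 4^(4 + 1) + 3 (b=4); 4→5: 5^(5 + 1) + 3 = 15628; 15628−1 = 15627
i=3: 15627 = 5^(5 + 1) + 2 (b=5); 5→6: 6^(6 + 1) + 2 = 279938; 279938−1 = 279937
i=4: 279937 = 6^(6 + 1) + 1 (b=6); 6→7: 7^(7 + 1) + 1 = 5764802; 5764802−1 = 5764801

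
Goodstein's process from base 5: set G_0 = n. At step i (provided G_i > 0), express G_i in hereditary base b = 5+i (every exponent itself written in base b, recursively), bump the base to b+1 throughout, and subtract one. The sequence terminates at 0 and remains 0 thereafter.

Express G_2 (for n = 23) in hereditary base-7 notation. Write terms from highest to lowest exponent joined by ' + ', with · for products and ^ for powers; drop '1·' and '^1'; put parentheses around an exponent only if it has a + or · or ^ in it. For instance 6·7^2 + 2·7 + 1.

step 0: 23 = 4·5 + 3; sub 6 for 5: 4·6 + 3; = 27; G_1 = 27−1 = 26
step 1: 26 = 4·6 + 2; sub 7 for 6: 4·7 + 2; = 30; G_2 = 30−1 = 29

4·7 + 1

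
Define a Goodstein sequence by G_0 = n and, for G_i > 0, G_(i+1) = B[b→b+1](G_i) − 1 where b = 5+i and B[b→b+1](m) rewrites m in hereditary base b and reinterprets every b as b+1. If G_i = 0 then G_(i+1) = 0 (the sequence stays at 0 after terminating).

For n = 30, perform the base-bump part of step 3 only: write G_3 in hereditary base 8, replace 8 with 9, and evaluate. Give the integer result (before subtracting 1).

84

G_0 = 30. HB_5(30) = 5^2 + 5. Bump = 42. G_1 = 41.
G_1 = 41. HB_6(41) = 6^2 + 5. Bump = 54. G_2 = 53.
G_2 = 53. HB_7(53) = 7^2 + 4. Bump = 68. G_3 = 67.
G_3 = 67. HB_8(67) = 8^2 + 3. Bump = 84. G_4 = 83.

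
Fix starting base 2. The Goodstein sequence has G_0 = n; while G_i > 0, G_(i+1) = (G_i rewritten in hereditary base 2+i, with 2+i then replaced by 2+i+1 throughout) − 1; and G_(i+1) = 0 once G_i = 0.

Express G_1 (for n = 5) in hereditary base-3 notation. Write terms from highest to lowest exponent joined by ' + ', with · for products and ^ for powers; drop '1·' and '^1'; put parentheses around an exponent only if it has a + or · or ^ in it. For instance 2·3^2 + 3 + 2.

(0) 5|_2 = 2^2 + 1 ↦ 3^3 + 1|_3 = 28 ⇒ 27
(1) 27|_3 = 3^3 ↦ 4^4|_4 = 256 ⇒ 255

3^3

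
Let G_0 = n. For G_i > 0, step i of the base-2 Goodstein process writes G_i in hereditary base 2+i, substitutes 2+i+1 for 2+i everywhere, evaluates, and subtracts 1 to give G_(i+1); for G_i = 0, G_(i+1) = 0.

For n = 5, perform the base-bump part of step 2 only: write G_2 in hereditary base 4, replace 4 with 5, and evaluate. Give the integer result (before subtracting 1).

468

G_0=5  [base 2] 2^2 + 1  →[2↦3]→  3^3 + 1 = 28  −1 ⇒ G_1=27
G_1=27  [base 3] 3^3  →[3↦4]→  4^4 = 256  −1 ⇒ G_2=255
G_2=255  [base 4] 3·4^3 + 3·4^2 + 3·4 + 3  →[4↦5]→  3·5^3 + 3·5^2 + 3·5 + 3 = 468  −1 ⇒ G_3=467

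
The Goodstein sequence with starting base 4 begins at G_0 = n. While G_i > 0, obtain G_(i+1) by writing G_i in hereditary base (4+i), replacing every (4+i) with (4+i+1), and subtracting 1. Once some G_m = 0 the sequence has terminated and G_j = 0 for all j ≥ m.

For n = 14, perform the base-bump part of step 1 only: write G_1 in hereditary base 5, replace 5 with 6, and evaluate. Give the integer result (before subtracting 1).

G_0 = 14. HB_4(14) = 3·4 + 2. Bump = 17. G_1 = 16.
G_1 = 16. HB_5(16) = 3·5 + 1. Bump = 19. G_2 = 18.

19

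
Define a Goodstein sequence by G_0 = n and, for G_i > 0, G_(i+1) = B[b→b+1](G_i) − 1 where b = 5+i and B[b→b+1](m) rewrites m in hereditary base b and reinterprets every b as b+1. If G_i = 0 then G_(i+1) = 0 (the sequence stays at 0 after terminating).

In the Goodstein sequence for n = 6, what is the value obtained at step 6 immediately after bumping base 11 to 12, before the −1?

i=0: 6 = 5 + 1 (b=5); 5→6: 6 + 1 = 7; 7−1 = 6
i=1: 6 = 6 (b=6); 6→7: 7 = 7; 7−1 = 6
i=2: 6 = 6 (b=7); 7→8: 6 = 6; 6−1 = 5
i=3: 5 = 5 (b=8); 8→9: 5 = 5; 5−1 = 4
i=4: 4 = 4 (b=9); 9→10: 4 = 4; 4−1 = 3
i=5: 3 = 3 (b=10); 10→11: 3 = 3; 3−1 = 2
i=6: 2 = 2 (b=11); 11→12: 2 = 2; 2−1 = 1

2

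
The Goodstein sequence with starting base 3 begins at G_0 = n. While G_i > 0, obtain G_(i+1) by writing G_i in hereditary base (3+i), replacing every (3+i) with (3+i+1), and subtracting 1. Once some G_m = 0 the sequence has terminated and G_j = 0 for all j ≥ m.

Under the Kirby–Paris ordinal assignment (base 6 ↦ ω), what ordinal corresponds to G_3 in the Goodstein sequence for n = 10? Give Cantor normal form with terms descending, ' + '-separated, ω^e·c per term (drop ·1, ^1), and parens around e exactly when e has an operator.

ω·4 + 3

G_0=10  [base 3] 3^2 + 1  →[3↦4]→  4^2 + 1 = 17  −1 ⇒ G_1=16
G_1=16  [base 4] 4^2  →[4↦5]→  5^2 = 25  −1 ⇒ G_2=24
G_2=24  [base 5] 4·5 + 4  →[5↦6]→  4·6 + 4 = 28  −1 ⇒ G_3=27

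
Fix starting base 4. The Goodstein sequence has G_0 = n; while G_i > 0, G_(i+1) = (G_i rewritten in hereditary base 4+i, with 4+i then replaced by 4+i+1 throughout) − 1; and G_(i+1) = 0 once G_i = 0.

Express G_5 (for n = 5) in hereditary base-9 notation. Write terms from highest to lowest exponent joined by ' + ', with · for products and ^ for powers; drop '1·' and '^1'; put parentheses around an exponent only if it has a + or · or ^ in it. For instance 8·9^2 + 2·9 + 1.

step 0: 5 = 4 + 1; sub 5 for 4: 5 + 1; = 6; G_1 = 6−1 = 5
step 1: 5 = 5; sub 6 for 5: 6; = 6; G_2 = 6−1 = 5
step 2: 5 = 5; sub 7 for 6: 5; = 5; G_3 = 5−1 = 4
step 3: 4 = 4; sub 8 for 7: 4; = 4; G_4 = 4−1 = 3
step 4: 3 = 3; sub 9 for 8: 3; = 3; G_5 = 3−1 = 2
step 5: 2 = 2; sub 10 for 9: 2; = 2; G_6 = 2−1 = 1

2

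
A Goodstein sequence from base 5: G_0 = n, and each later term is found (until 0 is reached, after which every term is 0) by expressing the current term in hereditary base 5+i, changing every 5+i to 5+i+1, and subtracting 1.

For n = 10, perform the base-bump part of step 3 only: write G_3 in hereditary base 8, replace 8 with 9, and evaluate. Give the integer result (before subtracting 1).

12

step 0: 10 = 2·5; sub 6 for 5: 2·6; = 12; G_1 = 12−1 = 11
step 1: 11 = 6 + 5; sub 7 for 6: 7 + 5; = 12; G_2 = 12−1 = 11
step 2: 11 = 7 + 4; sub 8 for 7: 8 + 4; = 12; G_3 = 12−1 = 11
step 3: 11 = 8 + 3; sub 9 for 8: 9 + 3; = 12; G_4 = 12−1 = 11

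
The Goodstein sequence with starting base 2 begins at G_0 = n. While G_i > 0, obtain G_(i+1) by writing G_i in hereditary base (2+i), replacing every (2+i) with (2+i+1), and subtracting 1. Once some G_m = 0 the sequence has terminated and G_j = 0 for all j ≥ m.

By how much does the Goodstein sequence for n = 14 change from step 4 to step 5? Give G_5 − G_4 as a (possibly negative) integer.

[0] 14 ≡ 2^(2 + 1) + 2^2 + 2 (base 2). Lift 3: 111. −1: 110.
[1] 110 ≡ 3^(3 + 1) + 3^3 + 2 (base 3). Lift 4: 1282. −1: 1281.
[2] 1281 ≡ 4^(4 + 1) + 4^4 + 1 (base 4). Lift 5: 18751. −1: 18750.
[3] 18750 ≡ 5^(5 + 1) + 5^5 (base 5). Lift 6: 326592. −1: 326591.
[4] 326591 ≡ 6^(6 + 1) + 5·6^5 + 5·6^4 + 5·6^3 + 5·6^2 + 5·6 + 5 (base 6). Lift 7: 5862841. −1: 5862840.

5536249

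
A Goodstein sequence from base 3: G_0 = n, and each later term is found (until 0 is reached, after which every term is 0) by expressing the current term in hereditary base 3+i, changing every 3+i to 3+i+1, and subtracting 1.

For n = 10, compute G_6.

36

base 3: 10 = 3^2 + 1; at 4: 4^2 + 1 = 17; next = 16
base 4: 16 = 4^2; at 5: 5^2 = 25; next = 24
base 5: 24 = 4·5 + 4; at 6: 4·6 + 4 = 28; next = 27
base 6: 27 = 4·6 + 3; at 7: 4·7 + 3 = 31; next = 30
base 7: 30 = 4·7 + 2; at 8: 4·8 + 2 = 34; next = 33
base 8: 33 = 4·8 + 1; at 9: 4·9 + 1 = 37; next = 36
base 9: 36 = 4·9; at 10: 4·10 = 40; next = 39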